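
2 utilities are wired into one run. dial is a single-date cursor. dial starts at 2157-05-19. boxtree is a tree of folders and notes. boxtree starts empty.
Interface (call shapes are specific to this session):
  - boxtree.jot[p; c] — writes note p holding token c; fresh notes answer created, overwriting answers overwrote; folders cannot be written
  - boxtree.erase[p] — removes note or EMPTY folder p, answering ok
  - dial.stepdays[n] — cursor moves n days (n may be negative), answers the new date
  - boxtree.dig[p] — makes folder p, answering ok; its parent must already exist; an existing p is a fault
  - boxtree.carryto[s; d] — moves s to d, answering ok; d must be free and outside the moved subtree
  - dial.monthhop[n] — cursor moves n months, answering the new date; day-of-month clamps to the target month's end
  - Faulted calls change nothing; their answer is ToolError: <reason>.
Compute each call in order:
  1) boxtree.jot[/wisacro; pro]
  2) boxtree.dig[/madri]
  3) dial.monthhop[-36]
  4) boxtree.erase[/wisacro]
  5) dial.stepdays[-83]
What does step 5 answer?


;; 1. jot(p→/wisacro, c→pro) -> created
;; 2. dig(p→/madri) -> ok
;; 3. monthhop(n→-36) -> 2154-05-19
;; 4. erase(p→/wisacro) -> ok
;; 5. stepdays(n→-83) -> 2154-02-25

Answer: 2154-02-25


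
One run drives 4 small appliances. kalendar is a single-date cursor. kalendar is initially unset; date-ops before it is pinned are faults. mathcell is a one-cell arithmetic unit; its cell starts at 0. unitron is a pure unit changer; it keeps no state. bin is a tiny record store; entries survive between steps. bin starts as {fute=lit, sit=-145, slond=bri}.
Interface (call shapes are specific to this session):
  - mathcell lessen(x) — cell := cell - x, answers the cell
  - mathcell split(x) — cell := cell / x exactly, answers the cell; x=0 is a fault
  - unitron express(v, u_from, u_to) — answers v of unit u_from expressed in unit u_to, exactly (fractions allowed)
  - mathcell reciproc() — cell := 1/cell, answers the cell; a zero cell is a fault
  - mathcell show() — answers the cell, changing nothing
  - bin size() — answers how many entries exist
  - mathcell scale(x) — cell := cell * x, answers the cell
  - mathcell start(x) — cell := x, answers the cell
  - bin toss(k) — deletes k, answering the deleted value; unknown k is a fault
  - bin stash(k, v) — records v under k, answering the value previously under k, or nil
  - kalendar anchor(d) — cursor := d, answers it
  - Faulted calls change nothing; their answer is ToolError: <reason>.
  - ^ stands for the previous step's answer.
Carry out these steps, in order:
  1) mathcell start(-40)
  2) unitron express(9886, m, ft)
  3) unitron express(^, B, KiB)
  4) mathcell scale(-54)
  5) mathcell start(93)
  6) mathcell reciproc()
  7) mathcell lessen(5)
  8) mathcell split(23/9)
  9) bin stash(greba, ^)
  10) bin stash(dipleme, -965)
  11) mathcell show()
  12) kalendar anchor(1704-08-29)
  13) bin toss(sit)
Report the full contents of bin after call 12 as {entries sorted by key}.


! 1. mathcell start(x=-40) => -40
! 2. unitron express(v=9886, u_from=m, u_to=ft) => 12357500/381
! 3. unitron express(v=^, u_from=B, u_to=KiB) => 3089375/97536
! 4. mathcell scale(x=-54) => 2160
! 5. mathcell start(x=93) => 93
! 6. mathcell reciproc() => 1/93
! 7. mathcell lessen(x=5) => -464/93
! 8. mathcell split(x=23/9) => -1392/713
! 9. bin stash(k=greba, v=^) => nil
! 10. bin stash(k=dipleme, v=-965) => nil
! 11. mathcell show() => -1392/713
! 12. kalendar anchor(d=1704-08-29) => 1704-08-29
! 13. bin toss(k=sit) => -145

Answer: {dipleme=-965, fute=lit, greba=-1392/713, sit=-145, slond=bri}


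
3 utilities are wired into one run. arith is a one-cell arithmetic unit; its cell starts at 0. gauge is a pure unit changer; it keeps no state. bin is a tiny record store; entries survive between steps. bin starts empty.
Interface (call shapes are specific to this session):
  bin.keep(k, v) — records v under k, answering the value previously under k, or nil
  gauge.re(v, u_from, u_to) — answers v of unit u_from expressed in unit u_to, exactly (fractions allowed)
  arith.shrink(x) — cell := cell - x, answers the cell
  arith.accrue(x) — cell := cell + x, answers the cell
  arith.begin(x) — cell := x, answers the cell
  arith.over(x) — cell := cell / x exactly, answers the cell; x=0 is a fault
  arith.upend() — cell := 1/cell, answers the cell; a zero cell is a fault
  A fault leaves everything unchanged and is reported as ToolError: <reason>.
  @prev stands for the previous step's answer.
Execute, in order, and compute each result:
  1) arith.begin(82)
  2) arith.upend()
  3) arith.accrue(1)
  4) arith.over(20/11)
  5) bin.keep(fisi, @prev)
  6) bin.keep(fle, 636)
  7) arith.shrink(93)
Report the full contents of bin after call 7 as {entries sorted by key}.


Answer: {fisi=913/1640, fle=636}

Derivation:
> arith.begin x: 82
= 82
> arith.upend
= 1/82
> arith.accrue x: 1
= 83/82
> arith.over x: 20/11
= 913/1640
> bin.keep k: fisi v: @prev
= nil
> bin.keep k: fle v: 636
= nil
> arith.shrink x: 93
= -151607/1640


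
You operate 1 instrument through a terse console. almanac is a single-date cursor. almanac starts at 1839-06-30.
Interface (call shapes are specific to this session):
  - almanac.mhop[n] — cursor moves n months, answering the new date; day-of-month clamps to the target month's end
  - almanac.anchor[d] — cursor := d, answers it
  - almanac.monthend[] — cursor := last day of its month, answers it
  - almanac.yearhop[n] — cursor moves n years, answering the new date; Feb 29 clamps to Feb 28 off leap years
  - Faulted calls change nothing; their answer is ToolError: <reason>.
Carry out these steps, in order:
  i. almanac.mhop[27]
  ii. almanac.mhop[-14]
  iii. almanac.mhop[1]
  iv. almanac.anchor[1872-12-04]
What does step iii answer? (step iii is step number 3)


CALL almanac.mhop[n→27]
RET  1841-09-30
CALL almanac.mhop[n→-14]
RET  1840-07-30
CALL almanac.mhop[n→1]
RET  1840-08-30
CALL almanac.anchor[d→1872-12-04]
RET  1872-12-04

Answer: 1840-08-30


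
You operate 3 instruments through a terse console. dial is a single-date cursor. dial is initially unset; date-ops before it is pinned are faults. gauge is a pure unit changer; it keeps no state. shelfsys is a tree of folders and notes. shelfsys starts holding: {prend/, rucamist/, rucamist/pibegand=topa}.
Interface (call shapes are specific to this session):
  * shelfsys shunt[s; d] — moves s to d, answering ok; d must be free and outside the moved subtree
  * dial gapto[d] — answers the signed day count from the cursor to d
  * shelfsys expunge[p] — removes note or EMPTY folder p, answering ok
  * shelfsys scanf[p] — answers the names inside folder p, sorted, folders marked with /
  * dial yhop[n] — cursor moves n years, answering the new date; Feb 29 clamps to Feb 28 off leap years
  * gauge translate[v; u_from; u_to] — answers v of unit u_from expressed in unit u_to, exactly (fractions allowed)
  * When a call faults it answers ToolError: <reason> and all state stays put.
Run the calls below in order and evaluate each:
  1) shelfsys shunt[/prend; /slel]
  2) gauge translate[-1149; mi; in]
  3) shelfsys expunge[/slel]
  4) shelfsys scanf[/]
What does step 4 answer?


[in] shelfsys shunt s→/prend d→/slel
[out] ok
[in] gauge translate v→-1149 u_from→mi u_to→in
[out] -72800640
[in] shelfsys expunge p→/slel
[out] ok
[in] shelfsys scanf p→/
[out] [rucamist/]

Answer: [rucamist/]


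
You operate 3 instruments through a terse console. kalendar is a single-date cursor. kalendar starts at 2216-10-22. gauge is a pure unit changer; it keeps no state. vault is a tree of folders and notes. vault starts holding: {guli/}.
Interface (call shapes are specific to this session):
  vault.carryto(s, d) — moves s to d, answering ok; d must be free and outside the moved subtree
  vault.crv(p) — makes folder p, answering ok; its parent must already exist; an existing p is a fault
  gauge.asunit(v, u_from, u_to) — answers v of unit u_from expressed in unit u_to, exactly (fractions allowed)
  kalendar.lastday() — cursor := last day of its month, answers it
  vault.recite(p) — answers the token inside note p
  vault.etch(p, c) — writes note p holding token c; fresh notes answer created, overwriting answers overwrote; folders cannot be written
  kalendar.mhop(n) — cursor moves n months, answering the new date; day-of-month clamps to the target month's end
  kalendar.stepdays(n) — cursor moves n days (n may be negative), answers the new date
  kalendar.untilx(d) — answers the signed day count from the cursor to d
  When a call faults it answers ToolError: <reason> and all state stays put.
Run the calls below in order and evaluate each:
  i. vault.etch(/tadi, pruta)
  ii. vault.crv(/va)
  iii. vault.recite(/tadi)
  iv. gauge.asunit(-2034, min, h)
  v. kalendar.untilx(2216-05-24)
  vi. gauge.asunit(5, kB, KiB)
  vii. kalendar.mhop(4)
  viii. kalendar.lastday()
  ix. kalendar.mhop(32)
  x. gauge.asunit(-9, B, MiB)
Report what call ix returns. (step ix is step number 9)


Act: vault.etch[/tadi; pruta]
Obs: created
Act: vault.crv[/va]
Obs: ok
Act: vault.recite[/tadi]
Obs: pruta
Act: gauge.asunit[-2034; min; h]
Obs: -339/10
Act: kalendar.untilx[2216-05-24]
Obs: -151
Act: gauge.asunit[5; kB; KiB]
Obs: 625/128
Act: kalendar.mhop[4]
Obs: 2217-02-22
Act: kalendar.lastday[]
Obs: 2217-02-28
Act: kalendar.mhop[32]
Obs: 2219-10-28
Act: gauge.asunit[-9; B; MiB]
Obs: -9/1048576

Answer: 2219-10-28


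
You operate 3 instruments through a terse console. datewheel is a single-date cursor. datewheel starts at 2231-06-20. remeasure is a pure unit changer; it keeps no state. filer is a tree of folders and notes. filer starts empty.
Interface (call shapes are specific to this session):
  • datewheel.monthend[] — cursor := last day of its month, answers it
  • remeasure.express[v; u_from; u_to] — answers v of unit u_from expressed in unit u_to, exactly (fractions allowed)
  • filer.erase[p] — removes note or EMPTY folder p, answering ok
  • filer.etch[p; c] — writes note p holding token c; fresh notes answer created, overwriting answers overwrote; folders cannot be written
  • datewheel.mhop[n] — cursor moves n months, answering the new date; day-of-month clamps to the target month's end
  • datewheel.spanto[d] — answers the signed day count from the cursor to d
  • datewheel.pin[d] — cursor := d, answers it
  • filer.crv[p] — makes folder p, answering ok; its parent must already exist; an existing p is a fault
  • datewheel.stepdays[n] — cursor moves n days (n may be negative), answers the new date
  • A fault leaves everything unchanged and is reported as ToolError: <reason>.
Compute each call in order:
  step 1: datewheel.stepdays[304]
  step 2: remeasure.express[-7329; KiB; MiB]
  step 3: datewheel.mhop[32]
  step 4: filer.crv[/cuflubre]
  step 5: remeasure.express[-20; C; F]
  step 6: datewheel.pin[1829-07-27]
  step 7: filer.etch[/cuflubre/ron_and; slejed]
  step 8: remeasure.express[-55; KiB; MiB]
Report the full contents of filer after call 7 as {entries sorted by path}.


Answer: {cuflubre/, cuflubre/ron_and=slejed}

Derivation:
Step: datewheel.stepdays[304]
Result: 2232-04-19
Step: remeasure.express[-7329; KiB; MiB]
Result: -7329/1024
Step: datewheel.mhop[32]
Result: 2234-12-19
Step: filer.crv[/cuflubre]
Result: ok
Step: remeasure.express[-20; C; F]
Result: -4
Step: datewheel.pin[1829-07-27]
Result: 1829-07-27
Step: filer.etch[/cuflubre/ron_and; slejed]
Result: created
Step: remeasure.express[-55; KiB; MiB]
Result: -55/1024


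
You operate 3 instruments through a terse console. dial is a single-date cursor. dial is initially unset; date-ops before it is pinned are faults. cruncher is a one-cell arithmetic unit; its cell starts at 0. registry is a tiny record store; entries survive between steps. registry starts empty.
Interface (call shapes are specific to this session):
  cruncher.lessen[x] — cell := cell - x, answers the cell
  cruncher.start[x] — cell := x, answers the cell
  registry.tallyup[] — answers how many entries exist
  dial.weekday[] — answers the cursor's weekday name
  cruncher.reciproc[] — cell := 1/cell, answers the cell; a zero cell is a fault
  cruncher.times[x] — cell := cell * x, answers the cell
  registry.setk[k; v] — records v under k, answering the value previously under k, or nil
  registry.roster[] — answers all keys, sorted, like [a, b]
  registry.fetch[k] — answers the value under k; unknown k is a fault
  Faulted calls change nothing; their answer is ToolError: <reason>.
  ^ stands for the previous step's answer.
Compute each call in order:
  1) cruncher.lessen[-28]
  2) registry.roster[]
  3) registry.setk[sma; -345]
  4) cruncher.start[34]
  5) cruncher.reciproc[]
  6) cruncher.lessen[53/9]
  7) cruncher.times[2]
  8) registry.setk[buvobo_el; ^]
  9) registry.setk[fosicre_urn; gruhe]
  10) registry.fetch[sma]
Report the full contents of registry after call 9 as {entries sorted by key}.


% cruncher.lessen(x=-28) => 28
% registry.roster() => []
% registry.setk(k=sma, v=-345) => nil
% cruncher.start(x=34) => 34
% cruncher.reciproc() => 1/34
% cruncher.lessen(x=53/9) => -1793/306
% cruncher.times(x=2) => -1793/153
% registry.setk(k=buvobo_el, v=^) => nil
% registry.setk(k=fosicre_urn, v=gruhe) => nil
% registry.fetch(k=sma) => -345

Answer: {buvobo_el=-1793/153, fosicre_urn=gruhe, sma=-345}


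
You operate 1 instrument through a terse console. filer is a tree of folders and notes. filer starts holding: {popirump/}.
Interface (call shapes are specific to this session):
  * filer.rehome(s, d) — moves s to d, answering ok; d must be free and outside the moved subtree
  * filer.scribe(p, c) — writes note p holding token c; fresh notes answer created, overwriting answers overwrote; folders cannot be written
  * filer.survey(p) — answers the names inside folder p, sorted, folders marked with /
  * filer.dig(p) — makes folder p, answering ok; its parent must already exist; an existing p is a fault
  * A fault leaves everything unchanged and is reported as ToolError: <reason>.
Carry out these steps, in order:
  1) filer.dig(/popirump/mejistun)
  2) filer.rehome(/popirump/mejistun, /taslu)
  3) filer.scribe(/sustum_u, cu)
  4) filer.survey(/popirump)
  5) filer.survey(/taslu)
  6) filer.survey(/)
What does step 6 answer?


Answer: [popirump/, sustum_u, taslu/]

Derivation:
CALL filer.dig[/popirump/mejistun]
RET  ok
CALL filer.rehome[/popirump/mejistun; /taslu]
RET  ok
CALL filer.scribe[/sustum_u; cu]
RET  created
CALL filer.survey[/popirump]
RET  []
CALL filer.survey[/taslu]
RET  []
CALL filer.survey[/]
RET  [popirump/, sustum_u, taslu/]


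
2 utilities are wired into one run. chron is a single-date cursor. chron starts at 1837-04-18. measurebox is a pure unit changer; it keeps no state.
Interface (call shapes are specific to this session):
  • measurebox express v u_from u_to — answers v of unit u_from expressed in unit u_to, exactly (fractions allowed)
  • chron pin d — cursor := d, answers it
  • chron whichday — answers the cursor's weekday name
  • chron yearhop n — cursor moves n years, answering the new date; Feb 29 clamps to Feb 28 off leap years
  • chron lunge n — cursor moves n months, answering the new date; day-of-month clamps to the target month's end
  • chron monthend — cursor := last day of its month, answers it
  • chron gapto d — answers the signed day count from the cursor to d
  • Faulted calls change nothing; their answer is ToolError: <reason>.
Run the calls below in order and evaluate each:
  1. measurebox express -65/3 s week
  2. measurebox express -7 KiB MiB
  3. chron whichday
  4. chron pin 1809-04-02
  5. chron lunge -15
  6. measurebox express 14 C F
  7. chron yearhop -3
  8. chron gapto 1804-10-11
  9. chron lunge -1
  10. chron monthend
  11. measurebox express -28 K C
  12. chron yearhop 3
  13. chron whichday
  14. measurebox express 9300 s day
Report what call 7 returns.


>>> measurebox express v→-65/3 u_from→s u_to→week
= -13/362880
>>> measurebox express v→-7 u_from→KiB u_to→MiB
= -7/1024
>>> chron whichday
= Tuesday
>>> chron pin d→1809-04-02
= 1809-04-02
>>> chron lunge n→-15
= 1808-01-02
>>> measurebox express v→14 u_from→C u_to→F
= 286/5
>>> chron yearhop n→-3
= 1805-01-02
>>> chron gapto d→1804-10-11
= -83
>>> chron lunge n→-1
= 1804-12-02
>>> chron monthend
= 1804-12-31
>>> measurebox express v→-28 u_from→K u_to→C
= -6023/20
>>> chron yearhop n→3
= 1807-12-31
>>> chron whichday
= Thursday
>>> measurebox express v→9300 u_from→s u_to→day
= 31/288

Answer: 1805-01-02


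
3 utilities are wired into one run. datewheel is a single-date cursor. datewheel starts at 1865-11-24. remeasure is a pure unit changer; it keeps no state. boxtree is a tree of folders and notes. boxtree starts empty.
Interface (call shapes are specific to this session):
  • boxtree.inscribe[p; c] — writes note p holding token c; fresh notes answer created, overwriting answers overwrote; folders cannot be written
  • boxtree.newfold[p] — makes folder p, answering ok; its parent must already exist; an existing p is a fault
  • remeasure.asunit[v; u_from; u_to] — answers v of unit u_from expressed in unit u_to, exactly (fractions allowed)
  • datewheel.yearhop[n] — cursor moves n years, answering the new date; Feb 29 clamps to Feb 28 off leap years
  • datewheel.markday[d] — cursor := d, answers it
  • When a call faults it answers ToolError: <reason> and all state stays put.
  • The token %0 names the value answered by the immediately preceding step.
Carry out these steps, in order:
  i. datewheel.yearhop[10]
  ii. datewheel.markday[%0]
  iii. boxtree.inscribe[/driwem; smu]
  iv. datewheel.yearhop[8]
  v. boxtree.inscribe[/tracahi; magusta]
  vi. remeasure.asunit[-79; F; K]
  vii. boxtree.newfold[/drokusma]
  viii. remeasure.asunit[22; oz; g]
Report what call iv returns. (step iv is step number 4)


→ datewheel.yearhop(n=10)
← 1875-11-24
→ datewheel.markday(d=%0)
← 1875-11-24
→ boxtree.inscribe(p=/driwem, c=smu)
← created
→ datewheel.yearhop(n=8)
← 1883-11-24
→ boxtree.inscribe(p=/tracahi, c=magusta)
← created
→ remeasure.asunit(v=-79, u_from=F, u_to=K)
← 12689/60
→ boxtree.newfold(p=/drokusma)
← ok
→ remeasure.asunit(v=22, u_from=oz, u_to=g)
← 498951607/800000

Answer: 1883-11-24


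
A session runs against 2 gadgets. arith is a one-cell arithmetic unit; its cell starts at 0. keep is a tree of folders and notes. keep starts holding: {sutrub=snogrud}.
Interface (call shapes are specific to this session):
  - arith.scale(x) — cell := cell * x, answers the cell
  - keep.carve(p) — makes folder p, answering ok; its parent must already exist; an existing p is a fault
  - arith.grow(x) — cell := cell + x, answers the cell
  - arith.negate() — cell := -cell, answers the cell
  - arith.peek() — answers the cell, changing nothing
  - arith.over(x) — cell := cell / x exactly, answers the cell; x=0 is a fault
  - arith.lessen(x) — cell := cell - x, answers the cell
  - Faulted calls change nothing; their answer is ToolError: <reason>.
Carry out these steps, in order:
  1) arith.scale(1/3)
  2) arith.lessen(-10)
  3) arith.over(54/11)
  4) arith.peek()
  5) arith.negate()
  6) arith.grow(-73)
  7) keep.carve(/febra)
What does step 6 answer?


Answer: -2026/27

Derivation:
[in] arith.scale x=1/3
:: 0
[in] arith.lessen x=-10
:: 10
[in] arith.over x=54/11
:: 55/27
[in] arith.peek
:: 55/27
[in] arith.negate
:: -55/27
[in] arith.grow x=-73
:: -2026/27
[in] keep.carve p=/febra
:: ok


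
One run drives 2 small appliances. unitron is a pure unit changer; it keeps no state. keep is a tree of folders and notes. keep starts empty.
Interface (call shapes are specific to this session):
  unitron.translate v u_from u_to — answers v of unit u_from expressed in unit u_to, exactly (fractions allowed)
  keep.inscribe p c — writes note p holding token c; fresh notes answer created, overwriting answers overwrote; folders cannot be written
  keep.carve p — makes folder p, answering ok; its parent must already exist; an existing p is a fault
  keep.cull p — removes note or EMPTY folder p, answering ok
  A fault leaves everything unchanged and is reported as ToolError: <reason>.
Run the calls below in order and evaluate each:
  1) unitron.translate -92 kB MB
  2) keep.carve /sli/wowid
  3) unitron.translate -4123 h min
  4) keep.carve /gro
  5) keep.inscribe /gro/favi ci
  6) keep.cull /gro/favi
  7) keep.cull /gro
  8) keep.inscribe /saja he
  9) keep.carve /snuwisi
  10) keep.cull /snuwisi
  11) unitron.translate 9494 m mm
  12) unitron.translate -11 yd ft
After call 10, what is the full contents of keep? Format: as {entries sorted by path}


Answer: {saja=he}

Derivation:
I invoke unitron.translate(v→-92, u_from→kB, u_to→MB), yielding -23/250.
Then keep.carve(p→/sli/wowid): ToolError: no parent.
Using unitron.translate(v→-4123, u_from→h, u_to→min), which returns -247380.
Now I run keep.carve(p→/gro), which returns ok.
Invoking keep.inscribe(p→/gro/favi, c→ci), and observe created.
I use keep.cull(p→/gro/favi), → ok.
Calling keep.cull(p→/gro): ok.
Using keep.inscribe(p→/saja, c→he), giving created.
Now I run keep.carve(p→/snuwisi), and get ok.
I call keep.cull(p→/snuwisi), yielding ok.
I use unitron.translate(v→9494, u_from→m, u_to→mm): 9494000.
I use unitron.translate(v→-11, u_from→yd, u_to→ft), which returns -33.


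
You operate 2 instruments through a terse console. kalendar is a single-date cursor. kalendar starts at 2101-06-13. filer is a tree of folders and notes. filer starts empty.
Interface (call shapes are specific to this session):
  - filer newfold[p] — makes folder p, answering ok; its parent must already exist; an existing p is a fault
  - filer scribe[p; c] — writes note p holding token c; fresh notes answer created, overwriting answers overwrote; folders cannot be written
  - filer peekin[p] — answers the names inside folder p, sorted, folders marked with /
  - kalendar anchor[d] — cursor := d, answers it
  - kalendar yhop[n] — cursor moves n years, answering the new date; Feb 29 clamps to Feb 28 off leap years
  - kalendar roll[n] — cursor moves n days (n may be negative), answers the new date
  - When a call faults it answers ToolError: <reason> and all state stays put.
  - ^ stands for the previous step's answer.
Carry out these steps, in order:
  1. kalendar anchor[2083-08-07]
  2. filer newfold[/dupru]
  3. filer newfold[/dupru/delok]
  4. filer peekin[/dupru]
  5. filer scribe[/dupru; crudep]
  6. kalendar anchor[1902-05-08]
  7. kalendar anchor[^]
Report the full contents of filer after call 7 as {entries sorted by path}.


Answer: {dupru/, dupru/delok/}

Derivation:
Calling kalendar anchor on d: 2083-08-07, and get 2083-08-07.
I call filer newfold on p: /dupru, giving ok.
Next I call filer newfold on p: /dupru/delok, yielding ok.
I use filer peekin on p: /dupru, giving [delok/].
Calling filer scribe on p: /dupru, c: crudep, giving ToolError: is a directory.
I invoke kalendar anchor on d: 1902-05-08, → 1902-05-08.
Using kalendar anchor on d: ^, giving 1902-05-08.


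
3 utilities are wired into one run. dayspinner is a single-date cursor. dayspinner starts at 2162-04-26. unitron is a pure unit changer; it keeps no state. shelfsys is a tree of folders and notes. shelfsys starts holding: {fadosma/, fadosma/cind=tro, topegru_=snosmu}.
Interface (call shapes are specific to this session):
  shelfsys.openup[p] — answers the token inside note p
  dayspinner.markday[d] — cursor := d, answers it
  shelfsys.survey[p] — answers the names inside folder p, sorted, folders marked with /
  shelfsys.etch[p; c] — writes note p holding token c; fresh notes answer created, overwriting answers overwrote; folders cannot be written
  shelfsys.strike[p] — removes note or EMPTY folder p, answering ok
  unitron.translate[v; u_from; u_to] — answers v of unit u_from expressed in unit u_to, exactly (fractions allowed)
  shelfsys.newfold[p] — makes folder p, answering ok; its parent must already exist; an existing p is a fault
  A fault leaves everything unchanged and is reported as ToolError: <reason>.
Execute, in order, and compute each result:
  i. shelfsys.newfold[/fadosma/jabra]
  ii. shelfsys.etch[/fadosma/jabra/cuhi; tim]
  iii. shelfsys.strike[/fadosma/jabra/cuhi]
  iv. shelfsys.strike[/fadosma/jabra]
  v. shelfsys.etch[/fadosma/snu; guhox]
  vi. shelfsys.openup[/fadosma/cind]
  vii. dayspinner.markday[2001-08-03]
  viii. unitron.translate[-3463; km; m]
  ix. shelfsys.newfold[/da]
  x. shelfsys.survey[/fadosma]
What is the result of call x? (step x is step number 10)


Answer: [cind, snu]

Derivation:
==> shelfsys.newfold(p='/fadosma/jabra')
<== ok
==> shelfsys.etch(p='/fadosma/jabra/cuhi', c='tim')
<== created
==> shelfsys.strike(p='/fadosma/jabra/cuhi')
<== ok
==> shelfsys.strike(p='/fadosma/jabra')
<== ok
==> shelfsys.etch(p='/fadosma/snu', c='guhox')
<== created
==> shelfsys.openup(p='/fadosma/cind')
<== tro
==> dayspinner.markday(d='2001-08-03')
<== 2001-08-03
==> unitron.translate(v='-3463', u_from='km', u_to='m')
<== -3463000
==> shelfsys.newfold(p='/da')
<== ok
==> shelfsys.survey(p='/fadosma')
<== [cind, snu]


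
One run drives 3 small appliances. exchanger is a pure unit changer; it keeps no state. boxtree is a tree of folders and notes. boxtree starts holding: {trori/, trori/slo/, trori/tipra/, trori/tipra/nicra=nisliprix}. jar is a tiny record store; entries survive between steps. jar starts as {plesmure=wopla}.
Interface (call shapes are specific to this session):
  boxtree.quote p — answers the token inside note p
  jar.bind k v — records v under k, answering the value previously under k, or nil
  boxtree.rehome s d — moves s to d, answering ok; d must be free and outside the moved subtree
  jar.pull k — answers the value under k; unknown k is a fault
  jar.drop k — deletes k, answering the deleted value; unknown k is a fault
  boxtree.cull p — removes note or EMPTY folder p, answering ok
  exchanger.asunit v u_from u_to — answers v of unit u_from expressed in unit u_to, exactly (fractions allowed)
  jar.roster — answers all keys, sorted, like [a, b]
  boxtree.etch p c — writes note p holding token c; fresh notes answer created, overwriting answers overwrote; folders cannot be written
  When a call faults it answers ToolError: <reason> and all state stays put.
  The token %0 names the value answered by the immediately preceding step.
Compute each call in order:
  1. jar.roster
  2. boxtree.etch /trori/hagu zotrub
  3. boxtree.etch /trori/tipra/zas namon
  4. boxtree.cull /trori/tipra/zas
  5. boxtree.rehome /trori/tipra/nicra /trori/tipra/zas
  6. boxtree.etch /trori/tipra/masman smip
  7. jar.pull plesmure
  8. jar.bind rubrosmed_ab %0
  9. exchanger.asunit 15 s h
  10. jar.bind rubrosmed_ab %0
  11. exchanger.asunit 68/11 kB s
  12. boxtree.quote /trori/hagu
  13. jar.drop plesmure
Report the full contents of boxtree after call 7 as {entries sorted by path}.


Answer: {trori/, trori/hagu=zotrub, trori/slo/, trori/tipra/, trori/tipra/masman=smip, trori/tipra/zas=nisliprix}

Derivation:
CALL jar.roster[]
RET  [plesmure]
CALL boxtree.etch[p=/trori/hagu; c=zotrub]
RET  created
CALL boxtree.etch[p=/trori/tipra/zas; c=namon]
RET  created
CALL boxtree.cull[p=/trori/tipra/zas]
RET  ok
CALL boxtree.rehome[s=/trori/tipra/nicra; d=/trori/tipra/zas]
RET  ok
CALL boxtree.etch[p=/trori/tipra/masman; c=smip]
RET  created
CALL jar.pull[k=plesmure]
RET  wopla
CALL jar.bind[k=rubrosmed_ab; v=%0]
RET  nil
CALL exchanger.asunit[v=15; u_from=s; u_to=h]
RET  1/240
CALL jar.bind[k=rubrosmed_ab; v=%0]
RET  wopla
CALL exchanger.asunit[v=68/11; u_from=kB; u_to=s]
RET  ToolError: incompatible units
CALL boxtree.quote[p=/trori/hagu]
RET  zotrub
CALL jar.drop[k=plesmure]
RET  wopla


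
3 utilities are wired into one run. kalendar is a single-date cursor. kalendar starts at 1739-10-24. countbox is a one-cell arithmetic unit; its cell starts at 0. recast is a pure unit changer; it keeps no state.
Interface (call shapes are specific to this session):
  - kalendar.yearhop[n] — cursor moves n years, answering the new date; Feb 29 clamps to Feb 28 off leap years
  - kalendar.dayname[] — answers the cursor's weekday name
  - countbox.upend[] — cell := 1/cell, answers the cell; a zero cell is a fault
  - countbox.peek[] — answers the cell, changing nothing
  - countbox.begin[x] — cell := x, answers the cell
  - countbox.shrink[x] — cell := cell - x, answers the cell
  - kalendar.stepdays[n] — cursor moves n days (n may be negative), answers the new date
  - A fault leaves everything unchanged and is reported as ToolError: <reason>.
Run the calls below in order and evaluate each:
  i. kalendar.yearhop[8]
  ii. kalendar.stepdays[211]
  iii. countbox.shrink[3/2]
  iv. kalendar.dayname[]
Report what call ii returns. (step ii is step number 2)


Answer: 1748-05-22

Derivation:
==> yearhop(n=8)
<== 1747-10-24
==> stepdays(n=211)
<== 1748-05-22
==> shrink(x=3/2)
<== -3/2
==> dayname()
<== Wednesday


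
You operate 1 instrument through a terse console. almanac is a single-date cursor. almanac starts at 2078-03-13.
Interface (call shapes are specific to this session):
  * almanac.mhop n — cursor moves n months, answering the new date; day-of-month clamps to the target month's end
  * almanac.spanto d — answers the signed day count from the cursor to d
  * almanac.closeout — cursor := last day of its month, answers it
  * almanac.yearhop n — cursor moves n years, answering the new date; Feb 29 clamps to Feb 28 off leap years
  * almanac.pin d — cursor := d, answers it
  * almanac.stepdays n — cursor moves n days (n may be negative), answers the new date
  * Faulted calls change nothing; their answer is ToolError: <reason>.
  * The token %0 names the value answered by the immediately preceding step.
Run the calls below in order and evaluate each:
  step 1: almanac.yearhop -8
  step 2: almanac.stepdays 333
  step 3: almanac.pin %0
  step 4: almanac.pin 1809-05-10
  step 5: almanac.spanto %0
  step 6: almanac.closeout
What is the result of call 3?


Answer: 2071-02-09

Derivation:
CALL almanac.yearhop[n='-8']
RET  2070-03-13
CALL almanac.stepdays[n='333']
RET  2071-02-09
CALL almanac.pin[d='%0']
RET  2071-02-09
CALL almanac.pin[d='1809-05-10']
RET  1809-05-10
CALL almanac.spanto[d='%0']
RET  0
CALL almanac.closeout[]
RET  1809-05-31


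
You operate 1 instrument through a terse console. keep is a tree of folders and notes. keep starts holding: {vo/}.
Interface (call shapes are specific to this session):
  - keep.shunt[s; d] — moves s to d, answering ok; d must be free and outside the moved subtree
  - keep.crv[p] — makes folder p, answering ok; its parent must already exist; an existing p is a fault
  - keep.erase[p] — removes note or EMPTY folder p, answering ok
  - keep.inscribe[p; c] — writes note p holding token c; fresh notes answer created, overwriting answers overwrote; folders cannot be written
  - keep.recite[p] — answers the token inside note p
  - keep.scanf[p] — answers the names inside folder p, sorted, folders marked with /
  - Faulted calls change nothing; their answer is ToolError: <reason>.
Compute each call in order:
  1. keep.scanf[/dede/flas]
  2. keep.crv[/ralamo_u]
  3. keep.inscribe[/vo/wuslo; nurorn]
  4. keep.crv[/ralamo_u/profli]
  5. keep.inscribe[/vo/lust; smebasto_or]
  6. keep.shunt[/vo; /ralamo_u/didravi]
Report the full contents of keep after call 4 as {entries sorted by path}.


Answer: {ralamo_u/, ralamo_u/profli/, vo/, vo/wuslo=nurorn}

Derivation:
Calling keep.scanf on /dede/flas, and see ToolError: not found.
Then keep.crv on /ralamo_u, which returns ok.
Next I call keep.inscribe on /vo/wuslo, nurorn: created.
I call keep.crv on /ralamo_u/profli, which returns ok.
I try keep.inscribe on /vo/lust, smebasto_or, → created.
I use keep.shunt on /vo, /ralamo_u/didravi, → ok.


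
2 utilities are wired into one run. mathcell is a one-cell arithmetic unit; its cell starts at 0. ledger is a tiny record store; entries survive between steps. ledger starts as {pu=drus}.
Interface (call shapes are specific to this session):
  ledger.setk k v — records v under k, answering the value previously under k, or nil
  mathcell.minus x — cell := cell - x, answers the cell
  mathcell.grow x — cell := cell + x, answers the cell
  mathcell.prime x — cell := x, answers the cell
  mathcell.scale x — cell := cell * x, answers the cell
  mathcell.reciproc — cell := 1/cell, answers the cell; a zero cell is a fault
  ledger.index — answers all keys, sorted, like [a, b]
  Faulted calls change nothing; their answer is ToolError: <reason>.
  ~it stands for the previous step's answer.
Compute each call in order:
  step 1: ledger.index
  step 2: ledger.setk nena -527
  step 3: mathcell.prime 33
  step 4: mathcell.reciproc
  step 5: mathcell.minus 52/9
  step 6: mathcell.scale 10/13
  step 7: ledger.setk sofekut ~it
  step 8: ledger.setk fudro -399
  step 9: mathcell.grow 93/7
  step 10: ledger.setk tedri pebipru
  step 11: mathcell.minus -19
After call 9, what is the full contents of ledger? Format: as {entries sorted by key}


# ledger.index() ~> [pu]
# ledger.setk(k: nena, v: -527) ~> nil
# mathcell.prime(x: 33) ~> 33
# mathcell.reciproc() ~> 1/33
# mathcell.minus(x: 52/9) ~> -569/99
# mathcell.scale(x: 10/13) ~> -5690/1287
# ledger.setk(k: sofekut, v: ~it) ~> nil
# ledger.setk(k: fudro, v: -399) ~> nil
# mathcell.grow(x: 93/7) ~> 79861/9009
# ledger.setk(k: tedri, v: pebipru) ~> nil
# mathcell.minus(x: -19) ~> 251032/9009

Answer: {fudro=-399, nena=-527, pu=drus, sofekut=-5690/1287}


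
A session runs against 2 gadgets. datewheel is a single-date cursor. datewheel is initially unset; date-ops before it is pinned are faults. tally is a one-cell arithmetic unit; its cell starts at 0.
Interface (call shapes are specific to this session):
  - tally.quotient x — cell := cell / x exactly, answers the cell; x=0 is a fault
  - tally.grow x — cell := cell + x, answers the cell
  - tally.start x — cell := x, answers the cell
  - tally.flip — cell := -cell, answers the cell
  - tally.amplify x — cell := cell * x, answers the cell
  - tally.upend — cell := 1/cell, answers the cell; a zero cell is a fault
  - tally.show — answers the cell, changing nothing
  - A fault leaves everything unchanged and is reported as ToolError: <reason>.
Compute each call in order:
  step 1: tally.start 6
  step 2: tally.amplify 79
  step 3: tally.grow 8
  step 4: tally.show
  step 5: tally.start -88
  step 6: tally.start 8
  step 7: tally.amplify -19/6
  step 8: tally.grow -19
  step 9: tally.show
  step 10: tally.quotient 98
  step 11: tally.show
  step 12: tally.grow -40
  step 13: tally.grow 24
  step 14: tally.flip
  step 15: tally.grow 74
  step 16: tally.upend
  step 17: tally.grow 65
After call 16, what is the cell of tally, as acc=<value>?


Answer: acc=42/3799

Derivation:
! tally.start(6) ~> 6
! tally.amplify(79) ~> 474
! tally.grow(8) ~> 482
! tally.show() ~> 482
! tally.start(-88) ~> -88
! tally.start(8) ~> 8
! tally.amplify(-19/6) ~> -76/3
! tally.grow(-19) ~> -133/3
! tally.show() ~> -133/3
! tally.quotient(98) ~> -19/42
! tally.show() ~> -19/42
! tally.grow(-40) ~> -1699/42
! tally.grow(24) ~> -691/42
! tally.flip() ~> 691/42
! tally.grow(74) ~> 3799/42
! tally.upend() ~> 42/3799
! tally.grow(65) ~> 246977/3799


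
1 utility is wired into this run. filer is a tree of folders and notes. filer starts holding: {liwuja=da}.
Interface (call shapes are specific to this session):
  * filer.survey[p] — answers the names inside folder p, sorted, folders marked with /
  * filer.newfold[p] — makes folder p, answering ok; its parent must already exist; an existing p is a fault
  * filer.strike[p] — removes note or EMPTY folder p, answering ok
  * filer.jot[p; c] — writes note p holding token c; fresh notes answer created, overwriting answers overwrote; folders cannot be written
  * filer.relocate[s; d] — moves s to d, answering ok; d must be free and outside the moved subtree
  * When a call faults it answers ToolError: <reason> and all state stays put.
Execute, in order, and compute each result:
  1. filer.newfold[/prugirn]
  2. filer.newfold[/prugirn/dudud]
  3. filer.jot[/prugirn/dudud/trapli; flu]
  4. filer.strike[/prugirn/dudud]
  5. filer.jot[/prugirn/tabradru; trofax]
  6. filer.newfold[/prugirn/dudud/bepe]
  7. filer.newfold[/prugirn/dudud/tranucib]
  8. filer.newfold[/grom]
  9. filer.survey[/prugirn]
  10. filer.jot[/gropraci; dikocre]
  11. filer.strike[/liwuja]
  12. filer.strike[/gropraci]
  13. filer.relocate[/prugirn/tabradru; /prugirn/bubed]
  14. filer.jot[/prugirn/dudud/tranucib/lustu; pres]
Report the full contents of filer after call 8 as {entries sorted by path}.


>>> filer.newfold /prugirn
:: ok
>>> filer.newfold /prugirn/dudud
:: ok
>>> filer.jot /prugirn/dudud/trapli flu
:: created
>>> filer.strike /prugirn/dudud
:: ToolError: not empty
>>> filer.jot /prugirn/tabradru trofax
:: created
>>> filer.newfold /prugirn/dudud/bepe
:: ok
>>> filer.newfold /prugirn/dudud/tranucib
:: ok
>>> filer.newfold /grom
:: ok
>>> filer.survey /prugirn
:: [dudud/, tabradru]
>>> filer.jot /gropraci dikocre
:: created
>>> filer.strike /liwuja
:: ok
>>> filer.strike /gropraci
:: ok
>>> filer.relocate /prugirn/tabradru /prugirn/bubed
:: ok
>>> filer.jot /prugirn/dudud/tranucib/lustu pres
:: created

Answer: {grom/, liwuja=da, prugirn/, prugirn/dudud/, prugirn/dudud/bepe/, prugirn/dudud/tranucib/, prugirn/dudud/trapli=flu, prugirn/tabradru=trofax}


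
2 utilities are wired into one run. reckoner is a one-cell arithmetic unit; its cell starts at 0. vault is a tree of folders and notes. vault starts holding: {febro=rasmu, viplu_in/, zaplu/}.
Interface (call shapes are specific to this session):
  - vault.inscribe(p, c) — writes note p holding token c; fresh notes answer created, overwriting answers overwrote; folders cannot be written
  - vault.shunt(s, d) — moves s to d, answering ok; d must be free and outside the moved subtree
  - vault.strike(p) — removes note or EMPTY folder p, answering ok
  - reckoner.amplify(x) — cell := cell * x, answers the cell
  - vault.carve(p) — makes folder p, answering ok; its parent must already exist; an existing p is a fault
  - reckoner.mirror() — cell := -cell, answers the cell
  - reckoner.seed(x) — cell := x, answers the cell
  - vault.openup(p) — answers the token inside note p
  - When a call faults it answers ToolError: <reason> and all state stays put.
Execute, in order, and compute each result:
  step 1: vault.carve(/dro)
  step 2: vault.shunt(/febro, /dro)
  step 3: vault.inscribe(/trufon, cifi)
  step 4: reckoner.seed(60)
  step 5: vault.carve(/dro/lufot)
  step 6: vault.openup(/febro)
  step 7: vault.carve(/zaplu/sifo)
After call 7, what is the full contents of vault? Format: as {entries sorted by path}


Answer: {dro/, dro/lufot/, febro=rasmu, trufon=cifi, viplu_in/, zaplu/, zaplu/sifo/}

Derivation:
·→ vault.carve(p=/dro)
·← ok
·→ vault.shunt(s=/febro, d=/dro)
·← ToolError: exists
·→ vault.inscribe(p=/trufon, c=cifi)
·← created
·→ reckoner.seed(x=60)
·← 60
·→ vault.carve(p=/dro/lufot)
·← ok
·→ vault.openup(p=/febro)
·← rasmu
·→ vault.carve(p=/zaplu/sifo)
·← ok


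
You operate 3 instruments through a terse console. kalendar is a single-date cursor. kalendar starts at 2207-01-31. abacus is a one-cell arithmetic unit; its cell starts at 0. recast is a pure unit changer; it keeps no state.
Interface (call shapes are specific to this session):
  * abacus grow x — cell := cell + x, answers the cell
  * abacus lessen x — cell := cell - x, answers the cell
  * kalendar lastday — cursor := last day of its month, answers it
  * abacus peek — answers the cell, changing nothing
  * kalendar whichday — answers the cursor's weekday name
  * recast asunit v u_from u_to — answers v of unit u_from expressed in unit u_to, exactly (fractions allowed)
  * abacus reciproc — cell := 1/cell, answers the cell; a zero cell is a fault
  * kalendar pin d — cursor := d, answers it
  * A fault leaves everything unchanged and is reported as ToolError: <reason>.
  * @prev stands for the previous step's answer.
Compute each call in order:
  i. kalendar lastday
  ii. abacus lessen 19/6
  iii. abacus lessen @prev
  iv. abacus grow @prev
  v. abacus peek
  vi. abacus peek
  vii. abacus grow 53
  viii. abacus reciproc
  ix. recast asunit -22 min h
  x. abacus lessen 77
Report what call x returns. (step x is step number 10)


Answer: -4080/53

Derivation:
# kalendar lastday() -> 2207-01-31
# abacus lessen(x: 19/6) -> -19/6
# abacus lessen(x: @prev) -> 0
# abacus grow(x: @prev) -> 0
# abacus peek() -> 0
# abacus peek() -> 0
# abacus grow(x: 53) -> 53
# abacus reciproc() -> 1/53
# recast asunit(v: -22, u_from: min, u_to: h) -> -11/30
# abacus lessen(x: 77) -> -4080/53
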